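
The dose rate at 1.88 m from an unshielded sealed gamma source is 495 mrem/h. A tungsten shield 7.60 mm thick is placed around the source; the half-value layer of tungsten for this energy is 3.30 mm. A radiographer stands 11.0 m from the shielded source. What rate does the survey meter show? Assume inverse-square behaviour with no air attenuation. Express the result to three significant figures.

2.93 mrem/h

Distance alone: (1.88/11.0)² = 0.02921, so 495 × 0.02921 = 14.46 mrem/h.
Shield: 7.60/3.30 = 2.303 half-value layers → attenuation 2^(−2.303) = 0.2026.
Combined: 14.46 × 0.2026 = 2.930 mrem/h.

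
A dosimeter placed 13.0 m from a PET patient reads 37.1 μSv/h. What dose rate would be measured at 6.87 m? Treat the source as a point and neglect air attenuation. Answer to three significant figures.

133 μSv/h

Using I₁d₁² = I₂d₂², scaling from 13.0 m to 6.87 m:
(13.0/6.87)² = 3.581, so 37.1 × 3.581 = 132.9 μSv/h.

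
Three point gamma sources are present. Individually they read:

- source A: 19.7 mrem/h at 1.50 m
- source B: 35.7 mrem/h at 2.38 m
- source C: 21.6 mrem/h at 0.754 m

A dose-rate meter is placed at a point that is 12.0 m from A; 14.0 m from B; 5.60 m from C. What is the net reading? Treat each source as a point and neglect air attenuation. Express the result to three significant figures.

1.73 mrem/h

Each source contributes Iᵢ·(dᵢ/rᵢ)²; contributions add.
A: 19.7 × (1.50/12.0)² = 0.3078 mrem/h
B: 35.7 × (2.38/14.0)² = 1.032 mrem/h
C: 21.6 × (0.754/5.60)² = 0.3916 mrem/h
Total = 0.3078 + 1.032 + 0.3916 = 1.731 mrem/h.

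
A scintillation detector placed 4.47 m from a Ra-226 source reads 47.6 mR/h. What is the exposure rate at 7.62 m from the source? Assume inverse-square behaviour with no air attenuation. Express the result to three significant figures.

16.4 mR/h

Intensity scales as (d₁/d₂)², so scaling from 4.47 m to 7.62 m:
47.6 × (4.47/7.62)² = 47.6 × 0.3441 = 16.38 mR/h.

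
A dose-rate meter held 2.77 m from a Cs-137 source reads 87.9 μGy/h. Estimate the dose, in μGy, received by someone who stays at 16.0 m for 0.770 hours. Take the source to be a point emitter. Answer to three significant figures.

2.03 μGy

Applying the 1/r² law, rate at 16.0 m:
87.9 × (2.77/16.0)² = 87.9 × 0.02997 = 2.634 μGy/h.
Dose = rate × time = 2.634 μGy/h × 0.7700 h = 2.028 μGy.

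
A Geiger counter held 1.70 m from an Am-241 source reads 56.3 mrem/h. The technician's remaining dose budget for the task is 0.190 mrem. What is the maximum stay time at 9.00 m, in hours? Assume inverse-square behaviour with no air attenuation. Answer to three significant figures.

0.0946 h

By the inverse-square law, rate at 9.00 m:
(1.70/9.00)² = 0.03568, so 56.3 × 0.03568 = 2.009 mrem/h.
Stay time = 0.190 mrem ÷ 2.009 mrem/h = 0.09457 h.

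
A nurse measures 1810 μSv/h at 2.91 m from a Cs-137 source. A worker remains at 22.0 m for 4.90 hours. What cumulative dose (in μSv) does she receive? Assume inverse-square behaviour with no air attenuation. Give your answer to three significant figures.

By the inverse-square law, rate at 22.0 m:
1810 × (2.91/22.0)² = 1810 × 0.01750 = 31.68 μSv/h.
Dose = rate × time = 31.68 μSv/h × 4.900 h = 155.2 μSv.

155 μSv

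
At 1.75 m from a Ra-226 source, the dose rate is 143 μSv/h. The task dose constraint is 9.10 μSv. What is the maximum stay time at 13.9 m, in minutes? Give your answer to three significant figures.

Using I₁d₁² = I₂d₂², rate at 13.9 m:
(1.75/13.9)² = 0.01585, so 143 × 0.01585 = 2.267 μSv/h.
Stay time = 9.10 μSv ÷ 2.267 μSv/h = 4.014 h = 240.8 min.

241 min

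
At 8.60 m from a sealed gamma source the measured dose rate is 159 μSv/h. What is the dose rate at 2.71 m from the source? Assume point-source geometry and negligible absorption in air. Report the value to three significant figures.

1600 μSv/h

Intensity scales as (d₁/d₂)², so scaling from 8.60 m to 2.71 m:
(8.60/2.71)² = 10.07, so 159 × 10.07 = 1601 μSv/h.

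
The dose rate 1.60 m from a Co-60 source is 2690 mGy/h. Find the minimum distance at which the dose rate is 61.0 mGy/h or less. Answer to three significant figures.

Using I₁d₁² = I₂d₂², d₂ = d₁·√(I₁/I₂).
I₁/I₂ = 2690/61.0 = 44.10, so d₂ = 1.60 × √44.10 = 10.63 m.

10.6 m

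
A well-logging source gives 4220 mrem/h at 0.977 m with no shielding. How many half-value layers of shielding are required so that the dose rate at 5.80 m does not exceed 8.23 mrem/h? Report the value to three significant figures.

3.86 half-value layers

At 5.80 m, distance alone gives (0.977/5.80)² = 0.02837, so 4220 × 0.02837 = 119.7 mrem/h.
Further attenuation needed: 119.7/8.23 = 14.54.
n = log₂(14.54) = 3.862 half-value layers.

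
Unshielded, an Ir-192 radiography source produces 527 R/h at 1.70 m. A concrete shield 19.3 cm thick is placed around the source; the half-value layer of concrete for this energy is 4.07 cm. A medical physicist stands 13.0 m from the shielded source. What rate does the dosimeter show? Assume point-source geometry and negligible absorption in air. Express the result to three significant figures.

Distance alone: 527 × (1.70/13.0)² = 527 × 0.01710 = 9.012 R/h.
Shield: 19.3/4.07 = 4.742 half-value layers → attenuation 2^(−4.742) = 0.03737.
Combined: 9.012 × 0.03737 = 0.3368 R/h.

0.337 R/h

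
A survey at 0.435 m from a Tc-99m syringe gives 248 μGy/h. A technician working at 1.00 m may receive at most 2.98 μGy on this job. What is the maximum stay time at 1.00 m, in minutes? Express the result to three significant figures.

Using I₁d₁² = I₂d₂², rate at 1.00 m:
(0.435/1.00)² = 0.1892, so 248 × 0.1892 = 46.92 μGy/h.
Stay time = 2.98 μGy ÷ 46.92 μGy/h = 0.06351 h = 3.811 min.

3.81 min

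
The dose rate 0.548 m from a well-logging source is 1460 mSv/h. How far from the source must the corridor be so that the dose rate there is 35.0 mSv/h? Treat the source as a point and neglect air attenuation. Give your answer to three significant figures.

3.54 m

Since intensity falls as 1/r², d₂ = d₁·√(I₁/I₂).
I₁/I₂ = 1460/35.0 = 41.71, so d₂ = 0.548 × √41.71 = 3.539 m.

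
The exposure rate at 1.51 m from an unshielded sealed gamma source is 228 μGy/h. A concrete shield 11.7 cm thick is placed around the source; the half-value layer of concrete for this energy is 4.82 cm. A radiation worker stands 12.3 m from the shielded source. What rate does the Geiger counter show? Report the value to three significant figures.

Distance alone: (1.51/12.3)² = 0.01507, so 228 × 0.01507 = 3.436 μGy/h.
Shield: 11.7/4.82 = 2.427 half-value layers → attenuation 2^(−2.427) = 0.1860.
Combined: 3.436 × 0.1860 = 0.6391 μGy/h.

0.639 μGy/h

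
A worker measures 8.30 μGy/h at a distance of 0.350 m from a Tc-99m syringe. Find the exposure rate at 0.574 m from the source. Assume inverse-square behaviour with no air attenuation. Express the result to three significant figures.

3.09 μGy/h

Applying the 1/r² law, the rate at 0.574 m is
(0.350/0.574)² = 0.3718, so 8.30 × 0.3718 = 3.086 μGy/h.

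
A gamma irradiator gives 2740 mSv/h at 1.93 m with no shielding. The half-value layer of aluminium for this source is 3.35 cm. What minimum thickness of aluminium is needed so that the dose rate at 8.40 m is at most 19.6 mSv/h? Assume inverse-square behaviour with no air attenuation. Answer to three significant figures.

At 8.40 m, distance alone gives 2740 × (1.93/8.40)² = 2740 × 0.05279 = 144.6 mSv/h.
Further attenuation needed: 144.6/19.6 = 7.378.
n = log₂(7.378) = 2.883 half-value layers.
Thickness = 2.883 × 3.35 cm = 9.658 cm.

9.66 cm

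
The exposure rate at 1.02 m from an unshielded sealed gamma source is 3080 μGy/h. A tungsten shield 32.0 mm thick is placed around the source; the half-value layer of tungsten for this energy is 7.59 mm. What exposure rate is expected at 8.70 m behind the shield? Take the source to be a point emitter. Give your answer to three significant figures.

2.28 μGy/h

Distance alone: 3080 × (1.02/8.70)² = 3080 × 0.01375 = 42.35 μGy/h.
Shield: 32.0/7.59 = 4.216 half-value layers → attenuation 2^(−4.216) = 0.05381.
Combined: 42.35 × 0.05381 = 2.279 μGy/h.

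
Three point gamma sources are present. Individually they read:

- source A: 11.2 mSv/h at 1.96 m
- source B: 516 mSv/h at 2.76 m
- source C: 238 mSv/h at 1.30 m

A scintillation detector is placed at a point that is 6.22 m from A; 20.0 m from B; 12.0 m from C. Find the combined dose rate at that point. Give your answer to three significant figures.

Each source contributes Iᵢ·(dᵢ/rᵢ)²; contributions add.
A: 11.2 × (1.96/6.22)² = 1.112 mSv/h
B: 516 × (2.76/20.0)² = 9.827 mSv/h
C: 238 × (1.30/12.0)² = 2.793 mSv/h
Total = 1.112 + 9.827 + 2.793 = 13.73 mSv/h.

13.7 mSv/h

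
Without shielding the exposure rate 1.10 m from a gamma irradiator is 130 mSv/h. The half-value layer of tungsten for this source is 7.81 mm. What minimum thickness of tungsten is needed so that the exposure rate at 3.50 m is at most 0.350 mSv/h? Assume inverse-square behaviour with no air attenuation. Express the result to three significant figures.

40.6 mm

At 3.50 m, distance alone gives (1.10/3.50)² = 0.09878, so 130 × 0.09878 = 12.84 mSv/h.
Further attenuation needed: 12.84/0.350 = 36.69.
n = log₂(36.69) = 5.197 half-value layers.
Thickness = 5.197 × 7.81 mm = 40.59 mm.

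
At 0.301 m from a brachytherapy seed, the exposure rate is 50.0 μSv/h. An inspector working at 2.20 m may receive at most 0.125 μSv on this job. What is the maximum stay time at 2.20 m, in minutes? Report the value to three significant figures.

8.01 min

Applying the 1/r² law, rate at 2.20 m:
50.0 × (0.301/2.20)² = 50.0 × 0.01872 = 0.9360 μSv/h.
Stay time = 0.125 μSv ÷ 0.9360 μSv/h = 0.1335 h = 8.010 min.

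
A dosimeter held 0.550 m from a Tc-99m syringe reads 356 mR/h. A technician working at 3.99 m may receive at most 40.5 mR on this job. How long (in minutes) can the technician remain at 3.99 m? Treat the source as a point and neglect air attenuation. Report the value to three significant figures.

By the inverse-square law, rate at 3.99 m:
(0.550/3.99)² = 0.01900, so 356 × 0.01900 = 6.764 mR/h.
Stay time = 40.5 mR ÷ 6.764 mR/h = 5.988 h = 359.3 min.

359 min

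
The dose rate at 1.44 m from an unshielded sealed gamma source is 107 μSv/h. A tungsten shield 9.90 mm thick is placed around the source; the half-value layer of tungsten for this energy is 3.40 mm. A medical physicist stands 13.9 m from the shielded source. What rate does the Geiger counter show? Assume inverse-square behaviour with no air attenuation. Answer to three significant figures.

Distance alone: 107 × (1.44/13.9)² = 107 × 0.01073 = 1.148 μSv/h.
Shield: 9.90/3.40 = 2.912 half-value layers → attenuation 2^(−2.912) = 0.1329.
Combined: 1.148 × 0.1329 = 0.1526 μSv/h.

0.153 μSv/h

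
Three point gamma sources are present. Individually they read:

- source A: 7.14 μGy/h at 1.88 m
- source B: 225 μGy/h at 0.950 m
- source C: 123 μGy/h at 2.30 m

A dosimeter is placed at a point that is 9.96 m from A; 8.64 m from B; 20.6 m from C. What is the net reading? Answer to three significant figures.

Each source contributes Iᵢ·(dᵢ/rᵢ)²; contributions add.
A: 7.14 × (1.88/9.96)² = 0.2544 μGy/h
B: 225 × (0.950/8.64)² = 2.720 μGy/h
C: 123 × (2.30/20.6)² = 1.533 μGy/h
Total = 0.2544 + 2.720 + 1.533 = 4.507 μGy/h.

4.51 μGy/h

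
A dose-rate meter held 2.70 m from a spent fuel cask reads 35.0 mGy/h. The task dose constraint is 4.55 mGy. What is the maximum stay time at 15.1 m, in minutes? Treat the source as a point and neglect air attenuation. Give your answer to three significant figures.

By the inverse-square law, rate at 15.1 m:
35.0 × (2.70/15.1)² = 35.0 × 0.03197 = 1.119 mGy/h.
Stay time = 4.55 mGy ÷ 1.119 mGy/h = 4.066 h = 244.0 min.

244 min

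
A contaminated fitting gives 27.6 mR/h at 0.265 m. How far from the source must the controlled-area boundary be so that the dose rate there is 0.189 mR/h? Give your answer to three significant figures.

3.20 m

Intensity scales as (d₁/d₂)², so d₂ = d₁·√(I₁/I₂).
I₁/I₂ = 27.6/0.189 = 146.0, so d₂ = 0.265 × √146.0 = 3.202 m.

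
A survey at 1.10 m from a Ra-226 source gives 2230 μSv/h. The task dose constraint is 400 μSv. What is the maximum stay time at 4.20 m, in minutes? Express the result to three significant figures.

157 min

Using I₁d₁² = I₂d₂², rate at 4.20 m:
(1.10/4.20)² = 0.06859, so 2230 × 0.06859 = 153.0 μSv/h.
Stay time = 400 μSv ÷ 153.0 μSv/h = 2.614 h = 156.8 min.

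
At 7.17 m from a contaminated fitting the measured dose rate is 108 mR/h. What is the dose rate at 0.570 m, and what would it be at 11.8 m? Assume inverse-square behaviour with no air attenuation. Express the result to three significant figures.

Intensity scales as (d₁/d₂)², so
At 0.570 m: (7.17/0.570)² = 158.2, so 108 × 158.2 = 17090 mR/h
At 11.8 m: 17090 × (0.570/11.8)² = 17090 × 0.002333 = 39.87 mR/h.

17100 mR/h; 39.9 mR/h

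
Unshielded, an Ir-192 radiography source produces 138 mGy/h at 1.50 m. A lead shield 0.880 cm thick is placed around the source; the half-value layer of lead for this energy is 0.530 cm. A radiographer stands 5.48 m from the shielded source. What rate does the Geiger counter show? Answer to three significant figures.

3.27 mGy/h

Distance alone: 138 × (1.50/5.48)² = 138 × 0.07492 = 10.34 mGy/h.
Shield: 0.880/0.530 = 1.660 half-value layers → attenuation 2^(−1.660) = 0.3164.
Combined: 10.34 × 0.3164 = 3.272 mGy/h.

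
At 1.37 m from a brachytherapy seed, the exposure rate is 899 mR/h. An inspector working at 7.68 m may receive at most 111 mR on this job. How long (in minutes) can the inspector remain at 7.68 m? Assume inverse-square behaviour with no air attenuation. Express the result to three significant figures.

233 min

Intensity scales as (d₁/d₂)², so rate at 7.68 m:
899 × (1.37/7.68)² = 899 × 0.03182 = 28.61 mR/h.
Stay time = 111 mR ÷ 28.61 mR/h = 3.880 h = 232.8 min.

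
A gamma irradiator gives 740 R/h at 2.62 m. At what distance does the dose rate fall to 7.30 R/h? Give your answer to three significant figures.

Intensity scales as (d₁/d₂)², so d₂ = d₁·√(I₁/I₂).
I₁/I₂ = 740/7.30 = 101.4, so d₂ = 2.62 × √101.4 = 26.38 m.

26.4 m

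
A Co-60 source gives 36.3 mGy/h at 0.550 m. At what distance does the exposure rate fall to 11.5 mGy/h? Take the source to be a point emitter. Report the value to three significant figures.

Using I₁d₁² = I₂d₂², d₂ = d₁·√(I₁/I₂).
I₁/I₂ = 36.3/11.5 = 3.157, so d₂ = 0.550 × √3.157 = 0.9772 m.

0.977 m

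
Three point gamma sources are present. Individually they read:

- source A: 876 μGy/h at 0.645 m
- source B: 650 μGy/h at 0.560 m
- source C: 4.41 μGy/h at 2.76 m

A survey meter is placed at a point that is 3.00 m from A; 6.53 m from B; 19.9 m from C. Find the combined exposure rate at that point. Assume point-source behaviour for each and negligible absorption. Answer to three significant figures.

45.4 μGy/h

Each source contributes Iᵢ·(dᵢ/rᵢ)²; contributions add.
A: 876 × (0.645/3.00)² = 40.49 μGy/h
B: 650 × (0.560/6.53)² = 4.780 μGy/h
C: 4.41 × (2.76/19.9)² = 0.08483 μGy/h
Total = 40.49 + 4.780 + 0.08483 = 45.35 μGy/h.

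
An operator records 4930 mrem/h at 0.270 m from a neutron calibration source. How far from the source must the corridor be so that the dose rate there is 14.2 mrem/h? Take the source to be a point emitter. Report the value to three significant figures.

5.03 m

Applying the 1/r² law, d₂ = d₁·√(I₁/I₂).
I₁/I₂ = 4930/14.2 = 347.2, so d₂ = 0.270 × √347.2 = 5.031 m.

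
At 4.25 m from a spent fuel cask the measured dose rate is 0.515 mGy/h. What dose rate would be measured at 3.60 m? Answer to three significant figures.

Intensity scales as (d₁/d₂)², so scaling from 4.25 m to 3.60 m:
(4.25/3.60)² = 1.394, so 0.515 × 1.394 = 0.7179 mGy/h.

0.718 mGy/h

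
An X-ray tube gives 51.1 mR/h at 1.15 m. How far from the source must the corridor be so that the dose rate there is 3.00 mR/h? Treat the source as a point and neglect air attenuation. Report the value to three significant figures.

4.75 m

By the inverse-square law, d₂ = d₁·√(I₁/I₂).
I₁/I₂ = 51.1/3.00 = 17.03, so d₂ = 1.15 × √17.03 = 4.746 m.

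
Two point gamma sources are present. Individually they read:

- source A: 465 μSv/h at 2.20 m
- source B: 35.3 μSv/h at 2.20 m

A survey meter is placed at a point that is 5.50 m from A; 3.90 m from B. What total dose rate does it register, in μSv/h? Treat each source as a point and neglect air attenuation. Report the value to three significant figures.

By superposition, sum each source's inverse-square contribution:
A: 465 × (2.20/5.50)² = 74.40 μSv/h
B: 35.3 × (2.20/3.90)² = 11.23 μSv/h
Total = 74.40 + 11.23 = 85.63 μSv/h.

85.6 μSv/h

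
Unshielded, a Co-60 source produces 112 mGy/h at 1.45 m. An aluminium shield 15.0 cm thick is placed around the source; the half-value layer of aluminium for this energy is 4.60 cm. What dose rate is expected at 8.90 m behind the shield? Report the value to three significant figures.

Distance alone: (1.45/8.90)² = 0.02654, so 112 × 0.02654 = 2.972 mGy/h.
Shield: 15.0/4.60 = 3.261 half-value layers → attenuation 2^(−3.261) = 0.1043.
Combined: 2.972 × 0.1043 = 0.3100 mGy/h.

0.310 mGy/h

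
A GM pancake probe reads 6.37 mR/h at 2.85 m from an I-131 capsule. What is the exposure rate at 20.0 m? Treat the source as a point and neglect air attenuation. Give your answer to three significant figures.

Applying the 1/r² law, the rate at 20.0 m is
(2.85/20.0)² = 0.02031, so 6.37 × 0.02031 = 0.1294 mR/h.

0.129 mR/h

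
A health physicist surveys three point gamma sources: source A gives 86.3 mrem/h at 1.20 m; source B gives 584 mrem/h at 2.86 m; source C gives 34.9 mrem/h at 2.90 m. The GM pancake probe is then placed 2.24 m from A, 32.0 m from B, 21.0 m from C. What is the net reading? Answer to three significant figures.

30.1 mrem/h

By superposition, sum each source's inverse-square contribution:
A: 86.3 × (1.20/2.24)² = 24.77 mrem/h
B: 584 × (2.86/32.0)² = 4.665 mrem/h
C: 34.9 × (2.90/21.0)² = 0.6656 mrem/h
Total = 24.77 + 4.665 + 0.6656 = 30.10 mrem/h.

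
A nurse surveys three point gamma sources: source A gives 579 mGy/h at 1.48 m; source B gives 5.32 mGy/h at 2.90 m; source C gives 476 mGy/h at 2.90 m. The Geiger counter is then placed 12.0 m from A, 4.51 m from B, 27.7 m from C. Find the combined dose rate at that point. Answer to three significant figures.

Each source contributes Iᵢ·(dᵢ/rᵢ)²; contributions add.
A: 579 × (1.48/12.0)² = 8.807 mGy/h
B: 5.32 × (2.90/4.51)² = 2.200 mGy/h
C: 476 × (2.90/27.7)² = 5.217 mGy/h
Total = 8.807 + 2.200 + 5.217 = 16.22 mGy/h.

16.2 mGy/h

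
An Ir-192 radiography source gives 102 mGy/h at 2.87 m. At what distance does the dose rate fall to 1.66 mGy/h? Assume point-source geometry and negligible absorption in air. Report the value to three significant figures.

22.5 m

Using I₁d₁² = I₂d₂², d₂ = d₁·√(I₁/I₂).
I₁/I₂ = 102/1.66 = 61.45, so d₂ = 2.87 × √61.45 = 22.50 m.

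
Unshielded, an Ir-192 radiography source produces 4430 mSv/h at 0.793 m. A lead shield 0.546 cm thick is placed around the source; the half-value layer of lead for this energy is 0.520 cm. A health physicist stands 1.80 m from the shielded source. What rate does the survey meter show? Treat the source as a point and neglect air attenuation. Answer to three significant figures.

415 mSv/h

Distance alone: 4430 × (0.793/1.80)² = 4430 × 0.1941 = 859.9 mSv/h.
Shield: 0.546/0.520 = 1.050 half-value layers → attenuation 2^(−1.050) = 0.4830.
Combined: 859.9 × 0.4830 = 415.3 mSv/h.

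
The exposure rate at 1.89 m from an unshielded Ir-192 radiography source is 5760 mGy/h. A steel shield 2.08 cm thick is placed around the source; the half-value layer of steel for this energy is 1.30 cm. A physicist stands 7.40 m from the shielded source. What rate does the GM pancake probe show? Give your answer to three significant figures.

Distance alone: (1.89/7.40)² = 0.06523, so 5760 × 0.06523 = 375.7 mGy/h.
Shield: 2.08/1.30 = 1.600 half-value layers → attenuation 2^(−1.600) = 0.3299.
Combined: 375.7 × 0.3299 = 123.9 mGy/h.

124 mGy/h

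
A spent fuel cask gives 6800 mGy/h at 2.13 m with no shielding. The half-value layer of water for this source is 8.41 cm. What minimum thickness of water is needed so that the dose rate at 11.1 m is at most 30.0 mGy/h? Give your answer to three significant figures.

At 11.1 m, distance alone gives 6800 × (2.13/11.1)² = 6800 × 0.03682 = 250.4 mGy/h.
Further attenuation needed: 250.4/30.0 = 8.347.
n = log₂(8.347) = 3.061 half-value layers.
Thickness = 3.061 × 8.41 cm = 25.74 cm.

25.7 cm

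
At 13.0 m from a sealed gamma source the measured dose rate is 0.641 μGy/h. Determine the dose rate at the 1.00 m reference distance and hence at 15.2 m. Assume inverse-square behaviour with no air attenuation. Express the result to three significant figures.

108 μGy/h; 0.469 μGy/h

Applying the 1/r² law,
At 1.00 m: (13.0/1.00)² = 169.0, so 0.641 × 169.0 = 108.3 μGy/h
At 15.2 m: (1.00/15.2)² = 0.004328, so 108.3 × 0.004328 = 0.4687 μGy/h.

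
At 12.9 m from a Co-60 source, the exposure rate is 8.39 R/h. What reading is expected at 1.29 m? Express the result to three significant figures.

839 R/h

Intensity scales as (d₁/d₂)², so the rate at 1.29 m is
(12.9/1.29)² = 100.0, so 8.39 × 100.0 = 839.0 R/h.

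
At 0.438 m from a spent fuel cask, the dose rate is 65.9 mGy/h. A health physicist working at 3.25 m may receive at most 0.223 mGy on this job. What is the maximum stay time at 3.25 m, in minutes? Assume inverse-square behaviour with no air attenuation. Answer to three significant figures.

11.2 min

Since intensity falls as 1/r², rate at 3.25 m:
65.9 × (0.438/3.25)² = 65.9 × 0.01816 = 1.197 mGy/h.
Stay time = 0.223 mGy ÷ 1.197 mGy/h = 0.1863 h = 11.18 min.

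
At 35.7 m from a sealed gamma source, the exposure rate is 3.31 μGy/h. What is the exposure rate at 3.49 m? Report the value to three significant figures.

346 μGy/h

Since intensity falls as 1/r², the rate at 3.49 m is
(35.7/3.49)² = 104.6, so 3.31 × 104.6 = 346.2 μGy/h.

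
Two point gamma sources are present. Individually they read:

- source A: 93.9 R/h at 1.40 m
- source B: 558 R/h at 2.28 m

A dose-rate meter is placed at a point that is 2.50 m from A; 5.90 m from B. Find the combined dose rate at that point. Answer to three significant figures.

By superposition, sum each source's inverse-square contribution:
A: 93.9 × (1.40/2.50)² = 29.45 R/h
B: 558 × (2.28/5.90)² = 83.33 R/h
Total = 29.45 + 83.33 = 112.8 R/h.

113 R/h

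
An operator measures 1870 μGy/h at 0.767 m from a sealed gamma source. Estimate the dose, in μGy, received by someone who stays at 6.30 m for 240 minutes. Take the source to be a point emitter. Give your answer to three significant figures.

111 μGy

Since intensity falls as 1/r², rate at 6.30 m:
1870 × (0.767/6.30)² = 1870 × 0.01482 = 27.71 μGy/h.
Dose = rate × time = 27.71 μGy/h × 4.000 h = 110.8 μGy.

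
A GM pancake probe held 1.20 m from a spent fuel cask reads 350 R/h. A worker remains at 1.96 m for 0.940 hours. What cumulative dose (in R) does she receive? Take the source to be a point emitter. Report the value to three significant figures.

123 R

By the inverse-square law, rate at 1.96 m:
350 × (1.20/1.96)² = 350 × 0.3748 = 131.2 R/h.
Dose = rate × time = 131.2 R/h × 0.9400 h = 123.3 R.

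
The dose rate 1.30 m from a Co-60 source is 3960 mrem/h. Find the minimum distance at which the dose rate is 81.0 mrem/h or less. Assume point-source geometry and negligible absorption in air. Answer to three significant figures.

By the inverse-square law, d₂ = d₁·√(I₁/I₂).
I₁/I₂ = 3960/81.0 = 48.89, so d₂ = 1.30 × √48.89 = 9.090 m.

9.09 m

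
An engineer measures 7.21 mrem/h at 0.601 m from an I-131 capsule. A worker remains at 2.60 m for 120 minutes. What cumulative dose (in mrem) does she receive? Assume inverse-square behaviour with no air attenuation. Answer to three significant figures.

Applying the 1/r² law, rate at 2.60 m:
7.21 × (0.601/2.60)² = 7.21 × 0.05343 = 0.3852 mrem/h.
Dose = rate × time = 0.3852 mrem/h × 2.000 h = 0.7704 mrem.

0.770 mrem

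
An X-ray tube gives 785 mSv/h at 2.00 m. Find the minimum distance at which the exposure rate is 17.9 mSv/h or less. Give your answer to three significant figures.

Since intensity falls as 1/r², d₂ = d₁·√(I₁/I₂).
I₁/I₂ = 785/17.9 = 43.85, so d₂ = 2.00 × √43.85 = 13.24 m.

13.2 m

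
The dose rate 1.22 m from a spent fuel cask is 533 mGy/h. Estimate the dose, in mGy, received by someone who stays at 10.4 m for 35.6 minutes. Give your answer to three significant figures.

4.35 mGy

Intensity scales as (d₁/d₂)², so rate at 10.4 m:
(1.22/10.4)² = 0.01376, so 533 × 0.01376 = 7.334 mGy/h.
Dose = rate × time = 7.334 mGy/h × 0.5933 h = 4.351 mGy.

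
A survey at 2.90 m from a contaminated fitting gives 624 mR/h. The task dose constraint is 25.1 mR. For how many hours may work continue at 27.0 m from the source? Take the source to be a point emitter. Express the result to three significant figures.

3.49 h

Using I₁d₁² = I₂d₂², rate at 27.0 m:
(2.90/27.0)² = 0.01154, so 624 × 0.01154 = 7.201 mR/h.
Stay time = 25.1 mR ÷ 7.201 mR/h = 3.486 h.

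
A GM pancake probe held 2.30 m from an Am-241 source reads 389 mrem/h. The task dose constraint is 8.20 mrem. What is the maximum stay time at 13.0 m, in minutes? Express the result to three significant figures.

40.4 min

Applying the 1/r² law, rate at 13.0 m:
(2.30/13.0)² = 0.03130, so 389 × 0.03130 = 12.18 mrem/h.
Stay time = 8.20 mrem ÷ 12.18 mrem/h = 0.6732 h = 40.39 min.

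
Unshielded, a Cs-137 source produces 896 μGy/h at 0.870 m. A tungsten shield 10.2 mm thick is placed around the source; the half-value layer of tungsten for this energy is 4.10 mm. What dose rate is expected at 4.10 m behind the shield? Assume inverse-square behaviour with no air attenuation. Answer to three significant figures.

7.19 μGy/h

Distance alone: (0.870/4.10)² = 0.04503, so 896 × 0.04503 = 40.35 μGy/h.
Shield: 10.2/4.10 = 2.488 half-value layers → attenuation 2^(−2.488) = 0.1783.
Combined: 40.35 × 0.1783 = 7.194 μGy/h.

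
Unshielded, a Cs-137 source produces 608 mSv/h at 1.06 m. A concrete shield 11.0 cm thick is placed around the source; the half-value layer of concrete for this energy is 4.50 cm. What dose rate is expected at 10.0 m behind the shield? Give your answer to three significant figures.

Distance alone: 608 × (1.06/10.0)² = 608 × 0.01124 = 6.834 mSv/h.
Shield: 11.0/4.50 = 2.444 half-value layers → attenuation 2^(−2.444) = 0.1838.
Combined: 6.834 × 0.1838 = 1.256 mSv/h.

1.26 mSv/h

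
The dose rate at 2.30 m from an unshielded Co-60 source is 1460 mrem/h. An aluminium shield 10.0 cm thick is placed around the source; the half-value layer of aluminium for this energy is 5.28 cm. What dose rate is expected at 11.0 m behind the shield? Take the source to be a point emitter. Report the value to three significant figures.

Distance alone: 1460 × (2.30/11.0)² = 1460 × 0.04372 = 63.83 mrem/h.
Shield: 10.0/5.28 = 1.894 half-value layers → attenuation 2^(−1.894) = 0.2691.
Combined: 63.83 × 0.2691 = 17.18 mrem/h.

17.2 mrem/h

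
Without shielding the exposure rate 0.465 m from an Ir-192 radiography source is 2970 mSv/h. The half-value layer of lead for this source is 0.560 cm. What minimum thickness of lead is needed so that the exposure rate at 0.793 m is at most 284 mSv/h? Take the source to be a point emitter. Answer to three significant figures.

1.03 cm

At 0.793 m, distance alone gives 2970 × (0.465/0.793)² = 2970 × 0.3438 = 1021 mSv/h.
Further attenuation needed: 1021/284 = 3.595.
n = log₂(3.595) = 1.846 half-value layers.
Thickness = 1.846 × 0.560 cm = 1.034 cm.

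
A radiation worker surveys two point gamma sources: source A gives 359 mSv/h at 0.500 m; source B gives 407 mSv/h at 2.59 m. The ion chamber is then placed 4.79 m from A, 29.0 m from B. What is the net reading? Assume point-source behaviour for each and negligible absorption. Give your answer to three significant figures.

7.16 mSv/h

By superposition, sum each source's inverse-square contribution:
A: 359 × (0.500/4.79)² = 3.912 mSv/h
B: 407 × (2.59/29.0)² = 3.246 mSv/h
Total = 3.912 + 3.246 = 7.158 mSv/h.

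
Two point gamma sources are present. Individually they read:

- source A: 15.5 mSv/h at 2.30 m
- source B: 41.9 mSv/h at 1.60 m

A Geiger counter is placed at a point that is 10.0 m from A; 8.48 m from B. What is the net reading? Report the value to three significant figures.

2.31 mSv/h

Each source contributes Iᵢ·(dᵢ/rᵢ)²; contributions add.
A: 15.5 × (2.30/10.0)² = 0.8199 mSv/h
B: 41.9 × (1.60/8.48)² = 1.492 mSv/h
Total = 0.8199 + 1.492 = 2.312 mSv/h.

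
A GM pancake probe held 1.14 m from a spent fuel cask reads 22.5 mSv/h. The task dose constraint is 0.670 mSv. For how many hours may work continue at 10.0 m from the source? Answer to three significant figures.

By the inverse-square law, rate at 10.0 m:
(1.14/10.0)² = 0.01300, so 22.5 × 0.01300 = 0.2925 mSv/h.
Stay time = 0.670 mSv ÷ 0.2925 mSv/h = 2.291 h.

2.29 h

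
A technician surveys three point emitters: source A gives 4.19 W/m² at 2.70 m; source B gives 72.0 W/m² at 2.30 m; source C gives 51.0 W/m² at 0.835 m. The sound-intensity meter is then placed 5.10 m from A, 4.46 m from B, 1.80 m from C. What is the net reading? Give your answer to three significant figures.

31.3 W/m²

Each source contributes Iᵢ·(dᵢ/rᵢ)²; contributions add.
A: 4.19 × (2.70/5.10)² = 1.174 W/m²
B: 72.0 × (2.30/4.46)² = 19.15 W/m²
C: 51.0 × (0.835/1.80)² = 10.97 W/m²
Total = 1.174 + 19.15 + 10.97 = 31.29 W/m².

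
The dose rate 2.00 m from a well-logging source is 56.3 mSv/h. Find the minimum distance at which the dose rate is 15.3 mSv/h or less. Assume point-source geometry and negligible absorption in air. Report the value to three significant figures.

3.84 m

Intensity scales as (d₁/d₂)², so d₂ = d₁·√(I₁/I₂).
I₁/I₂ = 56.3/15.3 = 3.680, so d₂ = 2.00 × √3.680 = 3.837 m.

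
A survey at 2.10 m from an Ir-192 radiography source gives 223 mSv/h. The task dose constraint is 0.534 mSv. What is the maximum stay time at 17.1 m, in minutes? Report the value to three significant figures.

Using I₁d₁² = I₂d₂², rate at 17.1 m:
223 × (2.10/17.1)² = 223 × 0.01508 = 3.363 mSv/h.
Stay time = 0.534 mSv ÷ 3.363 mSv/h = 0.1588 h = 9.528 min.

9.53 min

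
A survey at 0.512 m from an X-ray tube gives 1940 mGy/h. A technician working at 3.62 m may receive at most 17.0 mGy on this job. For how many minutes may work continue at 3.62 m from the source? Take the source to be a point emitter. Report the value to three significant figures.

Using I₁d₁² = I₂d₂², rate at 3.62 m:
(0.512/3.62)² = 0.02000, so 1940 × 0.02000 = 38.80 mGy/h.
Stay time = 17.0 mGy ÷ 38.80 mGy/h = 0.4381 h = 26.29 min.

26.3 min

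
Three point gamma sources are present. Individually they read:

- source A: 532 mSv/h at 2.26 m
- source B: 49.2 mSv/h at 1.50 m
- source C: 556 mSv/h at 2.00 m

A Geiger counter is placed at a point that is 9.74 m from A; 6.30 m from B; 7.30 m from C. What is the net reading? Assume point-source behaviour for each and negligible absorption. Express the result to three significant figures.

Each source contributes Iᵢ·(dᵢ/rᵢ)²; contributions add.
A: 532 × (2.26/9.74)² = 28.64 mSv/h
B: 49.2 × (1.50/6.30)² = 2.789 mSv/h
C: 556 × (2.00/7.30)² = 41.73 mSv/h
Total = 28.64 + 2.789 + 41.73 = 73.16 mSv/h.

73.2 mSv/h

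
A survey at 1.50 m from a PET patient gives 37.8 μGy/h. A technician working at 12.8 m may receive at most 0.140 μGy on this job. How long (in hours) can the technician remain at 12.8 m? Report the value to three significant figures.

0.270 h

Applying the 1/r² law, rate at 12.8 m:
(1.50/12.8)² = 0.01373, so 37.8 × 0.01373 = 0.5190 μGy/h.
Stay time = 0.140 μGy ÷ 0.5190 μGy/h = 0.2697 h.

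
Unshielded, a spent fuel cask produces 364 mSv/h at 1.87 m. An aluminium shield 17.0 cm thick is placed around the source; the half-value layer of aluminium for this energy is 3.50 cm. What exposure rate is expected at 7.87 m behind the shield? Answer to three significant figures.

Distance alone: (1.87/7.87)² = 0.05646, so 364 × 0.05646 = 20.55 mSv/h.
Shield: 17.0/3.50 = 4.857 half-value layers → attenuation 2^(−4.857) = 0.03451.
Combined: 20.55 × 0.03451 = 0.7092 mSv/h.

0.709 mSv/h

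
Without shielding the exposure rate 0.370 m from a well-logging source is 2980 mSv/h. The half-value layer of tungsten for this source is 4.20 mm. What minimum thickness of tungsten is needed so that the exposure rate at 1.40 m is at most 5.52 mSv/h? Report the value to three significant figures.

At 1.40 m, distance alone gives (0.370/1.40)² = 0.06985, so 2980 × 0.06985 = 208.2 mSv/h.
Further attenuation needed: 208.2/5.52 = 37.72.
n = log₂(37.72) = 5.237 half-value layers.
Thickness = 5.237 × 4.20 mm = 22.00 mm.

22.0 mm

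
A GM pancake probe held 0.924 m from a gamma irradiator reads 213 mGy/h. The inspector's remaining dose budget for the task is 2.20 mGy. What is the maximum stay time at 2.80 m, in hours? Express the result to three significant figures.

By the inverse-square law, rate at 2.80 m:
(0.924/2.80)² = 0.1089, so 213 × 0.1089 = 23.20 mGy/h.
Stay time = 2.20 mGy ÷ 23.20 mGy/h = 0.09483 h.

0.0948 h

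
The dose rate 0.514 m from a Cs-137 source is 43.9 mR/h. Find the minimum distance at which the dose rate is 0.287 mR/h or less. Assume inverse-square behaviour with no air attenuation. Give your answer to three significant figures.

6.36 m

Intensity scales as (d₁/d₂)², so d₂ = d₁·√(I₁/I₂).
I₁/I₂ = 43.9/0.287 = 153.0, so d₂ = 0.514 × √153.0 = 6.358 m.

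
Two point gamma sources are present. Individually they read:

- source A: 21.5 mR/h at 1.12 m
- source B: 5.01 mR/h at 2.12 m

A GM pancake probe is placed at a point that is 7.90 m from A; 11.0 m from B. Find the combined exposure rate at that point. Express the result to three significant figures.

0.618 mR/h

By superposition, sum each source's inverse-square contribution:
A: 21.5 × (1.12/7.90)² = 0.4321 mR/h
B: 5.01 × (2.12/11.0)² = 0.1861 mR/h
Total = 0.4321 + 0.1861 = 0.6182 mR/h.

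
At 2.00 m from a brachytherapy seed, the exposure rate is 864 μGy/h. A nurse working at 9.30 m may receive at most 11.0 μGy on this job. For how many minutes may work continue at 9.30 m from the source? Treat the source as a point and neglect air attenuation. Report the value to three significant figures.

Using I₁d₁² = I₂d₂², rate at 9.30 m:
(2.00/9.30)² = 0.04625, so 864 × 0.04625 = 39.96 μGy/h.
Stay time = 11.0 μGy ÷ 39.96 μGy/h = 0.2753 h = 16.52 min.

16.5 min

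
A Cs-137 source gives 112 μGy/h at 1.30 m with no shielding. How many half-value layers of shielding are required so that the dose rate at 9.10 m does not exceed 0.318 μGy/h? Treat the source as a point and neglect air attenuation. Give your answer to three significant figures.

At 9.10 m, distance alone gives (1.30/9.10)² = 0.02041, so 112 × 0.02041 = 2.286 μGy/h.
Further attenuation needed: 2.286/0.318 = 7.189.
n = log₂(7.189) = 2.846 half-value layers.

2.85 half-value layers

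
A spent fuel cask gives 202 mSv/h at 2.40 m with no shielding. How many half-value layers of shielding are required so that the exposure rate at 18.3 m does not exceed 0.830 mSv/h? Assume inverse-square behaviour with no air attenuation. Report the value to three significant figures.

At 18.3 m, distance alone gives 202 × (2.40/18.3)² = 202 × 0.01720 = 3.474 mSv/h.
Further attenuation needed: 3.474/0.830 = 4.186.
n = log₂(4.186) = 2.066 half-value layers.

2.07 half-value layers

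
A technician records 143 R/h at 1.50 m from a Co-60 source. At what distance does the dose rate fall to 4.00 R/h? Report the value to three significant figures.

8.97 m

Since intensity falls as 1/r², d₂ = d₁·√(I₁/I₂).
I₁/I₂ = 143/4.00 = 35.75, so d₂ = 1.50 × √35.75 = 8.969 m.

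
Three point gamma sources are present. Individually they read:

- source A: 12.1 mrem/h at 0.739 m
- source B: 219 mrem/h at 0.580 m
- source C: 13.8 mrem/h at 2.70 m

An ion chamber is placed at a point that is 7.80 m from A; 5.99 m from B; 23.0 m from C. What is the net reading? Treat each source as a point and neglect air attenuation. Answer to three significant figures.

By superposition, sum each source's inverse-square contribution:
A: 12.1 × (0.739/7.80)² = 0.1086 mrem/h
B: 219 × (0.580/5.99)² = 2.053 mrem/h
C: 13.8 × (2.70/23.0)² = 0.1902 mrem/h
Total = 0.1086 + 2.053 + 0.1902 = 2.352 mrem/h.

2.35 mrem/h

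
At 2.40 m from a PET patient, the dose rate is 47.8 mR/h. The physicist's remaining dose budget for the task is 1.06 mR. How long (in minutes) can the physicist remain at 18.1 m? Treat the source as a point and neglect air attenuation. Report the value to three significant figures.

75.7 min

Since intensity falls as 1/r², rate at 18.1 m:
(2.40/18.1)² = 0.01758, so 47.8 × 0.01758 = 0.8403 mR/h.
Stay time = 1.06 mR ÷ 0.8403 mR/h = 1.261 h = 75.66 min.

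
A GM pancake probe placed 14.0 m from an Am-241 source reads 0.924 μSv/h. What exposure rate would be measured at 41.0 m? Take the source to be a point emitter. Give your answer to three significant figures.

By the inverse-square law, scaling from 14.0 m to 41.0 m:
(14.0/41.0)² = 0.1166, so 0.924 × 0.1166 = 0.1077 μSv/h.

0.108 μSv/h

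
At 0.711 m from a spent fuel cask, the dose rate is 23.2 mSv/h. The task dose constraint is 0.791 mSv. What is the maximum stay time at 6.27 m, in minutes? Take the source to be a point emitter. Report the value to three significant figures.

Intensity scales as (d₁/d₂)², so rate at 6.27 m:
23.2 × (0.711/6.27)² = 23.2 × 0.01286 = 0.2984 mSv/h.
Stay time = 0.791 mSv ÷ 0.2984 mSv/h = 2.651 h = 159.1 min.

159 min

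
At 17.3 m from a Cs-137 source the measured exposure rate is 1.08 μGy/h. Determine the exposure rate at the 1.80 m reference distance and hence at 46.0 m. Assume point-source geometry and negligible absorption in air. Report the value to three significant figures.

99.8 μGy/h; 0.153 μGy/h

By the inverse-square law,
At 1.80 m: (17.3/1.80)² = 92.37, so 1.08 × 92.37 = 99.76 μGy/h
At 46.0 m: 99.76 × (1.80/46.0)² = 99.76 × 0.001531 = 0.1527 μGy/h.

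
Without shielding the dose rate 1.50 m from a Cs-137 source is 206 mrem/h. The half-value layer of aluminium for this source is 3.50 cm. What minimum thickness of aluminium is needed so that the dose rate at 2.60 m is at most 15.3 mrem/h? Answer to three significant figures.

7.57 cm

At 2.60 m, distance alone gives 206 × (1.50/2.60)² = 206 × 0.3328 = 68.56 mrem/h.
Further attenuation needed: 68.56/15.3 = 4.481.
n = log₂(4.481) = 2.164 half-value layers.
Thickness = 2.164 × 3.50 cm = 7.574 cm.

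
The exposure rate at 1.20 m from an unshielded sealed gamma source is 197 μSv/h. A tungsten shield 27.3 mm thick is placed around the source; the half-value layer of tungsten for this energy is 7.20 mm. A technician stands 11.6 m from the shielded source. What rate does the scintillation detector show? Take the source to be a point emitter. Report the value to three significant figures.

0.152 μSv/h

Distance alone: 197 × (1.20/11.6)² = 197 × 0.01070 = 2.108 μSv/h.
Shield: 27.3/7.20 = 3.792 half-value layers → attenuation 2^(−3.792) = 0.07219.
Combined: 2.108 × 0.07219 = 0.1522 μSv/h.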